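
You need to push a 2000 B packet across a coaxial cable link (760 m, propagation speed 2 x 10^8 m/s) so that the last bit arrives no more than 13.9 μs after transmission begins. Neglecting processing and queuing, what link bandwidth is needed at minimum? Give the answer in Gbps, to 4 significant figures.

L = 16000 bits.
Propagation delay = 760 / 200000000 = 3.8 μs.
Transmission budget = 13.9 − 3.8 = 10.1 μs.
R ≥ L / t_tx = 16000 bits / 1.01e-05 s = 1.584 Gbps.

1.584 Gbps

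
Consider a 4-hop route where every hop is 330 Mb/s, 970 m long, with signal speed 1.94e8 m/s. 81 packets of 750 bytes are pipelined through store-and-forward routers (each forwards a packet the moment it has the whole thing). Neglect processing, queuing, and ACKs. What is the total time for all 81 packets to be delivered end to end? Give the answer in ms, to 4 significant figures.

Per-hop transmission t_tx = L/R = 6000/330000000 = 0.0181818 ms.
Per-hop propagation t_prop = 970/194000000 = 0.005 ms.
Pipeline fill: first packet needs 4·t_tx to clear all hops; remaining 80 packets each add one t_tx.
Total = (4+81-1)·t_tx + 4·t_prop = 84·0.0181818 + 4·0.005 = 1.547 ms.

1.547 ms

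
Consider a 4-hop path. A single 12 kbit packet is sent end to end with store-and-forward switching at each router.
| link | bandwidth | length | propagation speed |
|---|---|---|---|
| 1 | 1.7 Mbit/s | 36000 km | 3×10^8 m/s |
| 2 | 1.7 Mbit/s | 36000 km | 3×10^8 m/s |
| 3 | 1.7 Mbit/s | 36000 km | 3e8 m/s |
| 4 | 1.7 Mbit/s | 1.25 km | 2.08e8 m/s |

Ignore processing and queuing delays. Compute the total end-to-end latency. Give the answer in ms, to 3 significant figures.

388 ms

L = 12000 bits.
Transmission delay per hop = L/R = 12000/1700000 = 7.05882 ms; 4 hops → 28.2353 ms.
Propagation delays (d/s per hop): 120, 120, 120, 0.00600962 ms; sum = 360.006 ms.
End-to-end = 388 ms.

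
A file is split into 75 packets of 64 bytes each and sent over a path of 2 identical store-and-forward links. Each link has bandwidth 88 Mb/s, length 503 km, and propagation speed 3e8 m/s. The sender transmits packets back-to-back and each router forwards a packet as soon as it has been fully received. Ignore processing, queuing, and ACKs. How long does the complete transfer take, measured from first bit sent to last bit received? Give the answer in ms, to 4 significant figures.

Per-hop transmission t_tx = L/R = 512/88000000 = 0.00581818 ms.
Per-hop propagation t_prop = 503000/300000000 = 1.67667 ms.
Pipeline fill: first packet needs 2·t_tx to clear all hops; remaining 74 packets each add one t_tx.
Total = (2+75-1)·t_tx + 2·t_prop = 76·0.00581818 + 2·1.67667 = 3.796 ms.

3.796 ms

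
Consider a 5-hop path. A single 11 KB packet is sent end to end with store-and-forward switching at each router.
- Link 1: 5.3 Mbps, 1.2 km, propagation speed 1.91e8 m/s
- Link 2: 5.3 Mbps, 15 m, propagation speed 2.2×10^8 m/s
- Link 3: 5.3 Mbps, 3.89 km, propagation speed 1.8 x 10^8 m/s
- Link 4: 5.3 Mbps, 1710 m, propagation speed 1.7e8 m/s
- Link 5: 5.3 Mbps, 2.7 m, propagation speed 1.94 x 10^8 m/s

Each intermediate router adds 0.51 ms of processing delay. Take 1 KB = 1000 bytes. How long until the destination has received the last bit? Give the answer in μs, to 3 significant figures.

L = 88000 bits.
Transmission delay per hop = L/R = 88000/5300000 = 16603.8 μs; 5 hops → 83018.9 μs.
Propagation delays (d/s per hop): 6.28272, 0.0681818, 21.6111, 10.0588, 0.0139175 μs; sum = 38.0348 μs.
Processing at 4 router(s): 4 × 0.51 ms = 2040 μs.
End-to-end = 85100 μs.

85100 μs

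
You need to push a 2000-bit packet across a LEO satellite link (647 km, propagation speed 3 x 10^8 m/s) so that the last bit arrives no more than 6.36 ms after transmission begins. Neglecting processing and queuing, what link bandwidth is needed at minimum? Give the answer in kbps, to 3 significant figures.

Propagation delay = 647000 / 300000000 = 2.15667 ms.
Transmission budget = 6.36 − 2.15667 = 4.20333 ms.
R ≥ L / t_tx = 2000 bits / 0.00420333 s = 476 kbps.

476 kbps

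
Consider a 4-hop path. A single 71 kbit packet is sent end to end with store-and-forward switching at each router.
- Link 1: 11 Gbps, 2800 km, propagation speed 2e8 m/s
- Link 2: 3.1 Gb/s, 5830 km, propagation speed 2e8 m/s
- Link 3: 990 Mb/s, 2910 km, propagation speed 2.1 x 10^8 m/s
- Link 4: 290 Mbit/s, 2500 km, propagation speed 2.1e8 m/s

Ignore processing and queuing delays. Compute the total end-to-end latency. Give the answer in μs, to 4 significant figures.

69260 μs

L = 71000 bits.
Transmission delays (L/R per hop): 6.45455, 22.9032, 71.7172, 244.828 μs; sum = 345.903 μs.
Propagation delays (d/s per hop): 14000, 29150, 13857.1, 11904.8 μs; sum = 68911.9 μs.
End-to-end = 69260 μs.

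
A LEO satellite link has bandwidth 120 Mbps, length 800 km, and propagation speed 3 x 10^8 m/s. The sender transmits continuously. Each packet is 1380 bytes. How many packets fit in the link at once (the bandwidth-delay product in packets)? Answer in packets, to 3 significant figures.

29.0 packets

Propagation delay = 800000 / 300000000 = 0.00266667 s.
BDP = R × t_prop = 120000000 × 0.00266667 = 320000 bits.
In packets of 11040 bits: 29.0 packets.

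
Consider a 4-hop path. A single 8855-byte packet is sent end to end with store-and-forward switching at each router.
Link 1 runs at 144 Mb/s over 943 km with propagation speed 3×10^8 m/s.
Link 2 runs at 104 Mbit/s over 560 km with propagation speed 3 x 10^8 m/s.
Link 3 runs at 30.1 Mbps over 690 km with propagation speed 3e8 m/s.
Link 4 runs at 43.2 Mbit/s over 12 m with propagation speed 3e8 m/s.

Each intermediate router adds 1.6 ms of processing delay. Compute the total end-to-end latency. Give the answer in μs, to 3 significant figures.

17300 μs

L = 8855 × 8 = 70840 bits.
Transmission delays (L/R per hop): 491.944, 681.154, 2353.49, 1639.81 μs; sum = 5166.4 μs.
Propagation delays (d/s per hop): 3143.33, 1866.67, 2300, 0.04 μs; sum = 7310.04 μs.
Processing at 3 router(s): 3 × 1.6 ms = 4800 μs.
End-to-end = 17300 μs.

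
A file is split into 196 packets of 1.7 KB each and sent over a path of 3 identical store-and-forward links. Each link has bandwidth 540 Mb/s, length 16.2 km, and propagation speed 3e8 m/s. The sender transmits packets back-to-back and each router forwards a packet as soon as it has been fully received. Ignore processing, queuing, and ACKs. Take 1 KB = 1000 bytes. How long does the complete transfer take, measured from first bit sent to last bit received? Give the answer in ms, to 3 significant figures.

Per-hop transmission t_tx = L/R = 13600/540000000 = 0.0251852 ms.
Per-hop propagation t_prop = 16200/300000000 = 0.054 ms.
Pipeline fill: first packet needs 3·t_tx to clear all hops; remaining 195 packets each add one t_tx.
Total = (3+196-1)·t_tx + 3·t_prop = 198·0.0251852 + 3·0.054 = 5.15 ms.

5.15 ms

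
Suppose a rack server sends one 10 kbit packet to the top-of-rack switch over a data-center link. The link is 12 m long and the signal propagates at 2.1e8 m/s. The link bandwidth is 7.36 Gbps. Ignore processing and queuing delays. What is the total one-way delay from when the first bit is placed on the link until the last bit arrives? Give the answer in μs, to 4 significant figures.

L = 10000 bits.
Transmission delay = L/R = 10000 / 7360000000 = 1.3587 μs.
Propagation delay = d/s = 12 m / 210000000 m/s = 0.0571429 μs.
Total = 1.416 μs.

1.416 μs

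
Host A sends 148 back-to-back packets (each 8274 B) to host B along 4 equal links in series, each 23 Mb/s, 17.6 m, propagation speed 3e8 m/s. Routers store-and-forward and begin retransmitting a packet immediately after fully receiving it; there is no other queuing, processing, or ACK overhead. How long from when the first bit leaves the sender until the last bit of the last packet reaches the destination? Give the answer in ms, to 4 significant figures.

434.6 ms

Per-hop transmission t_tx = L/R = 66192/23000000 = 2.87791 ms.
Per-hop propagation t_prop = 17.6/300000000 = 5.86667e-05 ms.
Pipeline fill: first packet needs 4·t_tx to clear all hops; remaining 147 packets each add one t_tx.
Total = (4+148-1)·t_tx + 4·t_prop = 151·2.87791 + 4·5.86667e-05 = 434.6 ms.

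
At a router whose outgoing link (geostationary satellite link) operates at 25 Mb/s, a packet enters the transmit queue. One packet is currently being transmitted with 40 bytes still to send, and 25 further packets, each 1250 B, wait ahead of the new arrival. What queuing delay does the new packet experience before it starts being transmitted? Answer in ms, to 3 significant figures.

10.0 ms

Each queued packet: L/R = 10000/25000000 = 0.4 ms.
25 queued → 10 ms.
Plus remaining 320 bits of current packet: 0.0128 ms.
Queuing delay = 10.0 ms.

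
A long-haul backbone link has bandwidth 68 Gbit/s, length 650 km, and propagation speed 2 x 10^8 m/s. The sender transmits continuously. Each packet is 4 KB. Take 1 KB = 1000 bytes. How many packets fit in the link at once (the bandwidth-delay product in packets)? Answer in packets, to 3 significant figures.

Propagation delay = 650000 / 200000000 = 0.00325 s.
BDP = R × t_prop = 68000000000 × 0.00325 = 221000000 bits.
In packets of 32000 bits: 6910 packets.

6910 packets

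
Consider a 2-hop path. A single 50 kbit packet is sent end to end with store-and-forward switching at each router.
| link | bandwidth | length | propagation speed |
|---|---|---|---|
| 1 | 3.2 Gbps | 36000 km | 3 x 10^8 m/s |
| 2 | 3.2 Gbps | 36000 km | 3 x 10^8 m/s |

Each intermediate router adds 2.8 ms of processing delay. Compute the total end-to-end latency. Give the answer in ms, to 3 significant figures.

243 ms

L = 50000 bits.
Transmission delay per hop = L/R = 50000/3200000000 = 0.015625 ms; 2 hops → 0.03125 ms.
Propagation delays (d/s per hop): 120, 120 ms; sum = 240 ms.
Processing at 1 router(s): 1 × 2.8 ms = 2.8 ms.
End-to-end = 243 ms.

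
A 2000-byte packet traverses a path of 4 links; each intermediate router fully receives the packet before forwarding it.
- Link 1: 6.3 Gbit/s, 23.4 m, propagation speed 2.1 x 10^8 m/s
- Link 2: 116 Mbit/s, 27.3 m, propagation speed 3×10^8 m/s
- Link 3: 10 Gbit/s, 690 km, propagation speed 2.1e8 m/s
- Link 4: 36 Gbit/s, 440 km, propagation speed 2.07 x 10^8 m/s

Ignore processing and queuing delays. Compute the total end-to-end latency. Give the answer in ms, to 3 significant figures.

L = 2000 × 8 = 16000 bits.
Transmission delays (L/R per hop): 0.00253968, 0.137931, 0.0016, 0.000444444 ms; sum = 0.142515 ms.
Propagation delays (d/s per hop): 0.000111429, 9.1e-05, 3.28571, 2.1256 ms; sum = 5.41152 ms.
End-to-end = 5.55 ms.

5.55 ms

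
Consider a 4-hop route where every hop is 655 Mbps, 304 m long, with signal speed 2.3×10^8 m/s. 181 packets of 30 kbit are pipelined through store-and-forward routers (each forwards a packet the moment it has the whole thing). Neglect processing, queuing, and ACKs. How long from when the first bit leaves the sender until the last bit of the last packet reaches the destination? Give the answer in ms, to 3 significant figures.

Per-hop transmission t_tx = L/R = 30000/655000000 = 0.0458015 ms.
Per-hop propagation t_prop = 304/2.3e+08 = 0.00132174 ms.
Pipeline fill: first packet needs 4·t_tx to clear all hops; remaining 180 packets each add one t_tx.
Total = (4+181-1)·t_tx + 4·t_prop = 184·0.0458015 + 4·0.00132174 = 8.43 ms.

8.43 ms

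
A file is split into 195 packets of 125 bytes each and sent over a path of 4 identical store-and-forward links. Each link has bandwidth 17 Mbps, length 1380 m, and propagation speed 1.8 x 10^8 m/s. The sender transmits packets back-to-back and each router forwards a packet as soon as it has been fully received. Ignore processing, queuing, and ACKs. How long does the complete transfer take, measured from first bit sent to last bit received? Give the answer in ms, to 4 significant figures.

11.68 ms

Per-hop transmission t_tx = L/R = 1000/17000000 = 0.0588235 ms.
Per-hop propagation t_prop = 1380/180000000 = 0.00766667 ms.
Pipeline fill: first packet needs 4·t_tx to clear all hops; remaining 194 packets each add one t_tx.
Total = (4+195-1)·t_tx + 4·t_prop = 198·0.0588235 + 4·0.00766667 = 11.68 ms.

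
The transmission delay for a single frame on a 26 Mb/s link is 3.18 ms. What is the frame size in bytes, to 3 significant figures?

10300 bytes

L = R × t_tx = 26000000 b/s × 0.00318 s = 82680 bits.
In bytes: 82680 / 8 = 10300 bytes.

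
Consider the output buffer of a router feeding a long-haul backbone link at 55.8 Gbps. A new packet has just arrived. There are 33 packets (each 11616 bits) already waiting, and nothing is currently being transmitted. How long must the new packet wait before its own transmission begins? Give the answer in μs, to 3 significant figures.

Each queued packet: L/R = 11616/55800000000 = 0.208172 μs.
33 queued → 6.86968 μs.
Queuing delay = 6.87 μs.

6.87 μs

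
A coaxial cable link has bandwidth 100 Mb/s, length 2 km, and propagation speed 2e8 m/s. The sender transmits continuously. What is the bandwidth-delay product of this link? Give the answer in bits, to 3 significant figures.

Propagation delay = 2000 / 200000000 = 1e-05 s.
BDP = R × t_prop = 100000000 × 1e-05 = 1000 bits.

1000 bits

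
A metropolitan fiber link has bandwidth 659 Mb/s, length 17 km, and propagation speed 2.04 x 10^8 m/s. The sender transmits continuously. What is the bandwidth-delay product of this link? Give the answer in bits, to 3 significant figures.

Propagation delay = 17000 / 204000000 = 8.33333e-05 s.
BDP = R × t_prop = 659000000 × 8.33333e-05 = 54916.7 bits.

54900 bits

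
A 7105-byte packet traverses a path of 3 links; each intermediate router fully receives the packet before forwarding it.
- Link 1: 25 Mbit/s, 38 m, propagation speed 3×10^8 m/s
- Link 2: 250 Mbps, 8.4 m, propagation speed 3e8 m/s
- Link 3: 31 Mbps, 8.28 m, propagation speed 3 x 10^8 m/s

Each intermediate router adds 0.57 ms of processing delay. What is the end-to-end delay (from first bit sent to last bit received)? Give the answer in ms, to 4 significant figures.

L = 7105 × 8 = 56840 bits.
Transmission delays (L/R per hop): 2.2736, 0.22736, 1.83355 ms; sum = 4.33451 ms.
Propagation delays (d/s per hop): 0.000126667, 2.8e-05, 2.76e-05 ms; sum = 0.000182267 ms.
Processing at 2 router(s): 2 × 0.57 ms = 1.14 ms.
End-to-end = 5.475 ms.

5.475 ms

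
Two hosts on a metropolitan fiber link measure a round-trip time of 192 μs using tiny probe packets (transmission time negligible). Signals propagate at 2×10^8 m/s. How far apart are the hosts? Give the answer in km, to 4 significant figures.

19.20 km

One-way propagation = RTT/2 = 96 μs.
d = s × t = 200000000 × 9.6e-05 = 19.20 km.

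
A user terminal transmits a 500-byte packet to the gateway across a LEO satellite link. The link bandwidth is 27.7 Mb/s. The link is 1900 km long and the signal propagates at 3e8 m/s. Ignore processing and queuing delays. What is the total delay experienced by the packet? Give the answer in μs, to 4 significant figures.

6478 μs

L = 500 × 8 = 4000 bits.
Transmission delay = L/R = 4000 / 27700000 = 144.404 μs.
Propagation delay = d/s = 1900000 m / 300000000 m/s = 6333.33 μs.
Total = 6478 μs.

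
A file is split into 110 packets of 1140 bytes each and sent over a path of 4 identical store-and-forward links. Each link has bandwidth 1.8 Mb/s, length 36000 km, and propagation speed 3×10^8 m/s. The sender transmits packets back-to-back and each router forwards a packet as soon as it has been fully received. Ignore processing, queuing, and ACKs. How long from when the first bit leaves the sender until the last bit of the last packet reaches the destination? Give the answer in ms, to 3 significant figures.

Per-hop transmission t_tx = L/R = 9120/1800000 = 5.06667 ms.
Per-hop propagation t_prop = 36000000/300000000 = 120 ms.
Pipeline fill: first packet needs 4·t_tx to clear all hops; remaining 109 packets each add one t_tx.
Total = (4+110-1)·t_tx + 4·t_prop = 113·5.06667 + 4·120 = 1050 ms.

1050 ms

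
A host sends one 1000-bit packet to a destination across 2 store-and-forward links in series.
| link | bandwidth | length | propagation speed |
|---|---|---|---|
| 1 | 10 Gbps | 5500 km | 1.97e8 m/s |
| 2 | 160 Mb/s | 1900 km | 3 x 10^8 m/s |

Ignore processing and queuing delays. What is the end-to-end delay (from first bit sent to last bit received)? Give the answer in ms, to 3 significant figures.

34.3 ms

Transmission delays (L/R per hop): 0.0001, 0.00625 ms; sum = 0.00635 ms.
Propagation delays (d/s per hop): 27.9188, 6.33333 ms; sum = 34.2521 ms.
End-to-end = 34.3 ms.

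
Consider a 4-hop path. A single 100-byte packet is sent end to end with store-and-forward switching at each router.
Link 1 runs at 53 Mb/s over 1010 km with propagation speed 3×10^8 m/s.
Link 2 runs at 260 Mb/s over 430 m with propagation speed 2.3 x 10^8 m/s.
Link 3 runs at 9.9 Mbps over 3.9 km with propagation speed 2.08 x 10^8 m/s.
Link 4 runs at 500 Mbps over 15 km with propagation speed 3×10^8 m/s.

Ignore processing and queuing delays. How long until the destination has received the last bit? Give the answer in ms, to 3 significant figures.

3.54 ms

L = 100 × 8 = 800 bits.
Transmission delays (L/R per hop): 0.0150943, 0.00307692, 0.0808081, 0.0016 ms; sum = 0.100579 ms.
Propagation delays (d/s per hop): 3.36667, 0.00186957, 0.01875, 0.05 ms; sum = 3.43729 ms.
End-to-end = 3.54 ms.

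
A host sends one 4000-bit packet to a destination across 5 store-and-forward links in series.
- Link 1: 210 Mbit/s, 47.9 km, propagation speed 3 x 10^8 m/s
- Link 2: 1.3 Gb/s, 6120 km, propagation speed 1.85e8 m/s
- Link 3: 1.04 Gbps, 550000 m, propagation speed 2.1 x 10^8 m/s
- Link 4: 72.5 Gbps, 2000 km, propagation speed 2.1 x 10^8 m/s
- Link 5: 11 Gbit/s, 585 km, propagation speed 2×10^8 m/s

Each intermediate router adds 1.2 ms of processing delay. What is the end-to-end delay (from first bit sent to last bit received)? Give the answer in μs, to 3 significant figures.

53100 μs

Transmission delays (L/R per hop): 19.0476, 3.07692, 3.84615, 0.0551724, 0.363636 μs; sum = 26.3895 μs.
Propagation delays (d/s per hop): 159.667, 33081.1, 2619.05, 9523.81, 2925 μs; sum = 48308.6 μs.
Processing at 4 router(s): 4 × 1.2 ms = 4800 μs.
End-to-end = 53100 μs.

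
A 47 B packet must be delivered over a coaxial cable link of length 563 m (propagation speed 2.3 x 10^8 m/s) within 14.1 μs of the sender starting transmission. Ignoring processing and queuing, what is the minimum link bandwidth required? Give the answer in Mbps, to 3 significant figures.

L = 376 bits.
Propagation delay = 563 / 2.3e+08 = 2.44783 μs.
Transmission budget = 14.1 − 2.44783 = 11.6522 μs.
R ≥ L / t_tx = 376 bits / 1.16522e-05 s = 32.3 Mbps.

32.3 Mbps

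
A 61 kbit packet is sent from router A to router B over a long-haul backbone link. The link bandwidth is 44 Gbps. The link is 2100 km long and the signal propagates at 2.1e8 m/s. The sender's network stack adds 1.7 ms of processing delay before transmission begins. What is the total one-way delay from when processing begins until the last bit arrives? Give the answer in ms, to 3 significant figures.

L = 61000 bits.
Transmission delay = L/R = 61000 / 44000000000 = 0.00138636 ms.
Propagation delay = d/s = 2100000 m / 210000000 m/s = 10 ms.
Plus processing delay 1.7 ms = 1.7 ms.
Total = 11.7 ms.

11.7 ms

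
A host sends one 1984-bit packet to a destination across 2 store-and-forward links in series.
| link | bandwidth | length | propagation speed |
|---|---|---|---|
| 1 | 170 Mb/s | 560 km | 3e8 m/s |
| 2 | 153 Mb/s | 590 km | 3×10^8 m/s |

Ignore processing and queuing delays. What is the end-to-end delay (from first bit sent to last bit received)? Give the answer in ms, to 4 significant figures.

Transmission delays (L/R per hop): 0.0116706, 0.0129673 ms; sum = 0.0246379 ms.
Propagation delays (d/s per hop): 1.86667, 1.96667 ms; sum = 3.83333 ms.
End-to-end = 3.858 ms.

3.858 ms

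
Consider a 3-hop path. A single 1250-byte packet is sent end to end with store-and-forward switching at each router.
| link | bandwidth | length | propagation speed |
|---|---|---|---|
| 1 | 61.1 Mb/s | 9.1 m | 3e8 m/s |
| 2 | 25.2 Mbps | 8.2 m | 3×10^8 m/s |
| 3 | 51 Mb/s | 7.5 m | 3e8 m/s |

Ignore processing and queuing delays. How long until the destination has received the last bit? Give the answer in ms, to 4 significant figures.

0.7567 ms

L = 1250 × 8 = 10000 bits.
Transmission delays (L/R per hop): 0.163666, 0.396825, 0.196078 ms; sum = 0.75657 ms.
Propagation delays (d/s per hop): 3.03333e-05, 2.73333e-05, 2.5e-05 ms; sum = 8.26667e-05 ms.
End-to-end = 0.7567 ms.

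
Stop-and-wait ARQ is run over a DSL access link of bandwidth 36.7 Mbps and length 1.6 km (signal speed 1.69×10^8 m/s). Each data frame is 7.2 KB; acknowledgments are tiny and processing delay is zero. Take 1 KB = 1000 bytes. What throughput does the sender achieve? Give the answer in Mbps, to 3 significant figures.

36.3 Mbps

t_tx = L/R = 57600/36700000 = 0.00156948 s.
t_prop = 1600/169000000 = 9.46746e-06 s; RTT = 1.89349e-05 s.
Cycle = t_tx + RTT = 0.00158842 s.
Throughput = L / cycle = 57600 / 0.00158842 = 36.3 Mbps.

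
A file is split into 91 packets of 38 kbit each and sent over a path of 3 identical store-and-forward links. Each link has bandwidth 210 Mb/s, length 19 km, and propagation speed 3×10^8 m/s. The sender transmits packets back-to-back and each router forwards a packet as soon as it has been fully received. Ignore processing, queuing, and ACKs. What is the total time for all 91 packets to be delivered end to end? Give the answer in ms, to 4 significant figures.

17.02 ms

Per-hop transmission t_tx = L/R = 38000/210000000 = 0.180952 ms.
Per-hop propagation t_prop = 19000/300000000 = 0.0633333 ms.
Pipeline fill: first packet needs 3·t_tx to clear all hops; remaining 90 packets each add one t_tx.
Total = (3+91-1)·t_tx + 3·t_prop = 93·0.180952 + 3·0.0633333 = 17.02 ms.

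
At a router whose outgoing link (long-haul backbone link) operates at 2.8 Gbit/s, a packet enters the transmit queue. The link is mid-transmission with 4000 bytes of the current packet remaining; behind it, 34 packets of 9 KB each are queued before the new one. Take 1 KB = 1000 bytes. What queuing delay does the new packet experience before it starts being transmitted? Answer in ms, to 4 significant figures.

Each queued packet: L/R = 72000/2800000000 = 0.0257143 ms.
34 queued → 0.874286 ms.
Plus remaining 32000 bits of current packet: 0.0114286 ms.
Queuing delay = 0.8857 ms.

0.8857 ms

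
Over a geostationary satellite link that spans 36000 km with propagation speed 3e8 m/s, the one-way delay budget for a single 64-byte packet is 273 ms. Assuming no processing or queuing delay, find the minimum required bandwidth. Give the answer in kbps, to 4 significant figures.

L = 512 bits.
Propagation delay = 36000000 / 300000000 = 120 ms.
Transmission budget = 273 − 120 = 153 ms.
R ≥ L / t_tx = 512 bits / 0.153 s = 3.346 kbps.

3.346 kbps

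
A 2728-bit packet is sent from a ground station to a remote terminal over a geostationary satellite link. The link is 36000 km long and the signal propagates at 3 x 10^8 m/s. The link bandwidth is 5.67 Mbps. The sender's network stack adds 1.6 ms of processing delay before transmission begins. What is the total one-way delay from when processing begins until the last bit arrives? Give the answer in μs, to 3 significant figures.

122000 μs

Transmission delay = L/R = 2728 / 5670000 = 481.129 μs.
Propagation delay = d/s = 36000000 m / 300000000 m/s = 120000 μs.
Plus processing delay 1.6 ms = 1600 μs.
Total = 122000 μs.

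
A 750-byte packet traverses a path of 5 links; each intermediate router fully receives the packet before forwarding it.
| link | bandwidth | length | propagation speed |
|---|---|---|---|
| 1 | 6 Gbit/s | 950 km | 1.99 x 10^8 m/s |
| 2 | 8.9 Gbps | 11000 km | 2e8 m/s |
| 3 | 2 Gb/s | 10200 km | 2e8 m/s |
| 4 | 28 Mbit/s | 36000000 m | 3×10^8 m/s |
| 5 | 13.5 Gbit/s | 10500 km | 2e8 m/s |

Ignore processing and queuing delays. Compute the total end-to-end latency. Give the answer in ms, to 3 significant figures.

283 ms

L = 750 × 8 = 6000 bits.
Transmission delays (L/R per hop): 0.001, 0.000674157, 0.003, 0.214286, 0.000444444 ms; sum = 0.219404 ms.
Propagation delays (d/s per hop): 4.77387, 55, 51, 120, 52.5 ms; sum = 283.274 ms.
End-to-end = 283 ms.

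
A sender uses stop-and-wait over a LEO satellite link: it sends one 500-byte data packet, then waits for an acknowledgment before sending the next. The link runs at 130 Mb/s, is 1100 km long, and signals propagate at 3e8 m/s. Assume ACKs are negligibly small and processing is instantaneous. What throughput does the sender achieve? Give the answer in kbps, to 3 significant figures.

t_tx = L/R = 4000/130000000 = 3.07692e-05 s.
t_prop = 1100000/300000000 = 0.00366667 s; RTT = 0.00733333 s.
Cycle = t_tx + RTT = 0.0073641 s.
Throughput = L / cycle = 4000 / 0.0073641 = 543 kbps.

543 kbps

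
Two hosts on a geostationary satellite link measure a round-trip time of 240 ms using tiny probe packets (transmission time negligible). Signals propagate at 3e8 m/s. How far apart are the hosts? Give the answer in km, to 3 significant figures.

One-way propagation = RTT/2 = 120 ms.
d = s × t = 300000000 × 0.12 = 36000 km.

36000 km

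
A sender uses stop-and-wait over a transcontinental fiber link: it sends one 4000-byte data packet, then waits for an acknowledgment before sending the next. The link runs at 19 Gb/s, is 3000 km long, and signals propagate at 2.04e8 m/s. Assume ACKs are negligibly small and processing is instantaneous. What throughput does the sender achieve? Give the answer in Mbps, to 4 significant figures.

1.088 Mbps

t_tx = L/R = 32000/19000000000 = 1.68421e-06 s.
t_prop = 3000000/204000000 = 0.0147059 s; RTT = 0.0294118 s.
Cycle = t_tx + RTT = 0.0294134 s.
Throughput = L / cycle = 32000 / 0.0294134 = 1.088 Mbps.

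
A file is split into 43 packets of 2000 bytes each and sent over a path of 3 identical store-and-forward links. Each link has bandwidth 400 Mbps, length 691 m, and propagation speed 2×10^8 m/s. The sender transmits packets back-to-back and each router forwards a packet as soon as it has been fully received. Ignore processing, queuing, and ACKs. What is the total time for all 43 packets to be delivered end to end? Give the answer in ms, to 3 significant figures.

1.81 ms

Per-hop transmission t_tx = L/R = 16000/400000000 = 0.04 ms.
Per-hop propagation t_prop = 691/200000000 = 0.003455 ms.
Pipeline fill: first packet needs 3·t_tx to clear all hops; remaining 42 packets each add one t_tx.
Total = (3+43-1)·t_tx + 3·t_prop = 45·0.04 + 3·0.003455 = 1.81 ms.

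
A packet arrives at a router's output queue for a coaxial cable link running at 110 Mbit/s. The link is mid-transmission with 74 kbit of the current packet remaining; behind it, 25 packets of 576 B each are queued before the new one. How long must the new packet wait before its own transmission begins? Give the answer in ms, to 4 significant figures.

1.720 ms

Each queued packet: L/R = 4608/110000000 = 0.0418909 ms.
25 queued → 1.04727 ms.
Plus remaining 74000 bits of current packet: 0.672727 ms.
Queuing delay = 1.720 ms.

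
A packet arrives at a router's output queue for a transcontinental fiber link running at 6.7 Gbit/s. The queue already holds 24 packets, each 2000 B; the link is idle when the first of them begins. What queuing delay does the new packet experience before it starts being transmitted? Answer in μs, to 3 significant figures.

57.3 μs

Each queued packet: L/R = 16000/6700000000 = 2.38806 μs.
24 queued → 57.3134 μs.
Queuing delay = 57.3 μs.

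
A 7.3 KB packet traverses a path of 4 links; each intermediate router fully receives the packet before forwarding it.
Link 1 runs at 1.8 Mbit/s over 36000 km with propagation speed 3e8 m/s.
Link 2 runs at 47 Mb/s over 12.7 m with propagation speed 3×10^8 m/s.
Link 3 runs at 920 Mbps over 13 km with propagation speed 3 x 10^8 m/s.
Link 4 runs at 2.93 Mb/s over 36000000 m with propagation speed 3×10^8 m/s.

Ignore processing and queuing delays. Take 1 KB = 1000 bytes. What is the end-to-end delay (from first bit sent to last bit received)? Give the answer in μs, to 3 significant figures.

L = 58400 bits.
Transmission delays (L/R per hop): 32444.4, 1242.55, 63.4783, 19931.7 μs; sum = 53682.2 μs.
Propagation delays (d/s per hop): 120000, 0.0423333, 43.3333, 120000 μs; sum = 240043 μs.
End-to-end = 294000 μs.

294000 μs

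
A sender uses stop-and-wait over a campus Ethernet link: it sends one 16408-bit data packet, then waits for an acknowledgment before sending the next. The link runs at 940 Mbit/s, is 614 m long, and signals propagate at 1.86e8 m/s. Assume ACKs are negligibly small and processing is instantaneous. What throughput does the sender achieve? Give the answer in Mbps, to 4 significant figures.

t_tx = L/R = 16408/940000000 = 1.74553e-05 s.
t_prop = 614/186000000 = 3.30108e-06 s; RTT = 6.60215e-06 s.
Cycle = t_tx + RTT = 2.40575e-05 s.
Throughput = L / cycle = 16408 / 2.40575e-05 = 682.0 Mbps.

682.0 Mbps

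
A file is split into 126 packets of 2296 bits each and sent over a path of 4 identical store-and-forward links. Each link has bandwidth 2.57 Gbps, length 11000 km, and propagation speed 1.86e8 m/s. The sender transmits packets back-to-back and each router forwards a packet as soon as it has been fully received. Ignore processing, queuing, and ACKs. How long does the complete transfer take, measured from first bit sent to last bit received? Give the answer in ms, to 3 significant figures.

Per-hop transmission t_tx = L/R = 2296/2570000000 = 0.000893385 ms.
Per-hop propagation t_prop = 11000000/186000000 = 59.1398 ms.
Pipeline fill: first packet needs 4·t_tx to clear all hops; remaining 125 packets each add one t_tx.
Total = (4+126-1)·t_tx + 4·t_prop = 129·0.000893385 + 4·59.1398 = 237 ms.

237 ms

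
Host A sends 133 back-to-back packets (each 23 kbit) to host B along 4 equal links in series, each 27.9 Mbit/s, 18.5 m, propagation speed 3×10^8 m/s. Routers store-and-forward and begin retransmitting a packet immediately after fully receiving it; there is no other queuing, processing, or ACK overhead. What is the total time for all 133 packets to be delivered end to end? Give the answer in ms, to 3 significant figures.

112 ms

Per-hop transmission t_tx = L/R = 23000/27900000 = 0.824373 ms.
Per-hop propagation t_prop = 18.5/300000000 = 6.16667e-05 ms.
Pipeline fill: first packet needs 4·t_tx to clear all hops; remaining 132 packets each add one t_tx.
Total = (4+133-1)·t_tx + 4·t_prop = 136·0.824373 + 4·6.16667e-05 = 112 ms.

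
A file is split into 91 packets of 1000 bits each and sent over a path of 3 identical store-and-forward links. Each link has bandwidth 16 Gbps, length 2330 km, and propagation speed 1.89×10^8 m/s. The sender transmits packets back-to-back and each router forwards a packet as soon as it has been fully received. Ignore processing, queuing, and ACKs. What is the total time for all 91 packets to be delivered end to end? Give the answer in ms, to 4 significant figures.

Per-hop transmission t_tx = L/R = 1000/16000000000 = 6.25e-05 ms.
Per-hop propagation t_prop = 2330000/189000000 = 12.328 ms.
Pipeline fill: first packet needs 3·t_tx to clear all hops; remaining 90 packets each add one t_tx.
Total = (3+91-1)·t_tx + 3·t_prop = 93·6.25e-05 + 3·12.328 = 36.99 ms.

36.99 ms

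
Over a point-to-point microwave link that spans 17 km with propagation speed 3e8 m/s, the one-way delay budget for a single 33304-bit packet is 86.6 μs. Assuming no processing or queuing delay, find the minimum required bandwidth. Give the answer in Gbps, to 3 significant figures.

Propagation delay = 17000 / 300000000 = 56.6667 μs.
Transmission budget = 86.6 − 56.6667 = 29.9333 μs.
R ≥ L / t_tx = 33304 bits / 2.99333e-05 s = 1.11 Gbps.

1.11 Gbps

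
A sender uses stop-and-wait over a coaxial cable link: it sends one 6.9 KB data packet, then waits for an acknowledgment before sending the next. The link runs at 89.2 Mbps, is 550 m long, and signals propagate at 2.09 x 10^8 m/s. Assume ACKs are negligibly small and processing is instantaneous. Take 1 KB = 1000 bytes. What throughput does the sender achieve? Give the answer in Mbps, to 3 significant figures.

t_tx = L/R = 55200/89200000 = 0.000618834 s.
t_prop = 550/209000000 = 2.63158e-06 s; RTT = 5.26316e-06 s.
Cycle = t_tx + RTT = 0.000624097 s.
Throughput = L / cycle = 55200 / 0.000624097 = 88.4 Mbps.

88.4 Mbps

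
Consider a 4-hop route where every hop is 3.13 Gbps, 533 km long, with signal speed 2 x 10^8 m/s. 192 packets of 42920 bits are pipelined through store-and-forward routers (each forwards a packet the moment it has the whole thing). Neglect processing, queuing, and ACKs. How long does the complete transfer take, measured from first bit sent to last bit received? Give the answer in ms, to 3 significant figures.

Per-hop transmission t_tx = L/R = 42920/3130000000 = 0.0137125 ms.
Per-hop propagation t_prop = 533000/200000000 = 2.665 ms.
Pipeline fill: first packet needs 4·t_tx to clear all hops; remaining 191 packets each add one t_tx.
Total = (4+192-1)·t_tx + 4·t_prop = 195·0.0137125 + 4·2.665 = 13.3 ms.

13.3 ms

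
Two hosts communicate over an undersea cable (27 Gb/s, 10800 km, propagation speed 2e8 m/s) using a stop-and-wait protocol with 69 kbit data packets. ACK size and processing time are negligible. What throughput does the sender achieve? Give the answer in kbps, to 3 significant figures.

639 kbps

t_tx = L/R = 69000/27000000000 = 2.55556e-06 s.
t_prop = 10800000/200000000 = 0.054 s; RTT = 0.108 s.
Cycle = t_tx + RTT = 0.108003 s.
Throughput = L / cycle = 69000 / 0.108003 = 639 kbps.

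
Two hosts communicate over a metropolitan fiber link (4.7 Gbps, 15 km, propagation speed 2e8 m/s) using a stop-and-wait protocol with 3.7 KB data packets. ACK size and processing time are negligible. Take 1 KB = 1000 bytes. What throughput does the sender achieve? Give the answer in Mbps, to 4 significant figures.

t_tx = L/R = 29600/4700000000 = 6.29787e-06 s.
t_prop = 15000/200000000 = 7.5e-05 s; RTT = 0.00015 s.
Cycle = t_tx + RTT = 0.000156298 s.
Throughput = L / cycle = 29600 / 0.000156298 = 189.4 Mbps.

189.4 Mbps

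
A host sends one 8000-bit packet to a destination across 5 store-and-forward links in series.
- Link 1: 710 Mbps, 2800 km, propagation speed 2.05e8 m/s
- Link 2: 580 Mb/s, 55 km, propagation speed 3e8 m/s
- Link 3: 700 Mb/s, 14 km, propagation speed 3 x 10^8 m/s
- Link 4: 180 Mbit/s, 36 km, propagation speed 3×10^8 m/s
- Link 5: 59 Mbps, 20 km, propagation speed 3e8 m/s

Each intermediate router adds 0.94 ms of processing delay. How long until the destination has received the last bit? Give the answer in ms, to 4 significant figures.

Transmission delays (L/R per hop): 0.0112676, 0.0137931, 0.0114286, 0.0444444, 0.135593 ms; sum = 0.216527 ms.
Propagation delays (d/s per hop): 13.6585, 0.183333, 0.0466667, 0.12, 0.0666667 ms; sum = 14.0752 ms.
Processing at 4 router(s): 4 × 0.94 ms = 3.76 ms.
End-to-end = 18.05 ms.

18.05 ms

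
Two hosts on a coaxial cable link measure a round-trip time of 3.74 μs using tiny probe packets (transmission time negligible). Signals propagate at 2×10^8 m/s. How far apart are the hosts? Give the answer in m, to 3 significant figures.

One-way propagation = RTT/2 = 1.87 μs.
d = s × t = 200000000 × 1.87e-06 = 374 m.

374 m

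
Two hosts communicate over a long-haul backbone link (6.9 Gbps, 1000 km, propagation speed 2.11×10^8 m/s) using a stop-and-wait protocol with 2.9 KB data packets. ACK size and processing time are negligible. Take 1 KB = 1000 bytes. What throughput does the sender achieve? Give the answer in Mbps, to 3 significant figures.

2.45 Mbps

t_tx = L/R = 23200/6900000000 = 3.36232e-06 s.
t_prop = 1000000/211000000 = 0.00473934 s; RTT = 0.00947867 s.
Cycle = t_tx + RTT = 0.00948204 s.
Throughput = L / cycle = 23200 / 0.00948204 = 2.45 Mbps.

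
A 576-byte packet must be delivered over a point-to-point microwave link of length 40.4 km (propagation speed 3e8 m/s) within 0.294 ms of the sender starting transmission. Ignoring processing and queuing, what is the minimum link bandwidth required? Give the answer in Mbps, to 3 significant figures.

28.9 Mbps

L = 4608 bits.
Propagation delay = 40400 / 300000000 = 0.134667 ms.
Transmission budget = 0.294 − 0.134667 = 0.159333 ms.
R ≥ L / t_tx = 4608 bits / 0.000159333 s = 28.9 Mbps.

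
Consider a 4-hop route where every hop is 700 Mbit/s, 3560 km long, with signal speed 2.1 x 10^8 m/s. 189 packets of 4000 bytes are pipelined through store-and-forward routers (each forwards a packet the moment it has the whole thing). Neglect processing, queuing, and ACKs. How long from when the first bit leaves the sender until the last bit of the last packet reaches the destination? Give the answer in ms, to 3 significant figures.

Per-hop transmission t_tx = L/R = 32000/700000000 = 0.0457143 ms.
Per-hop propagation t_prop = 3560000/210000000 = 16.9524 ms.
Pipeline fill: first packet needs 4·t_tx to clear all hops; remaining 188 packets each add one t_tx.
Total = (4+189-1)·t_tx + 4·t_prop = 192·0.0457143 + 4·16.9524 = 76.6 ms.

76.6 ms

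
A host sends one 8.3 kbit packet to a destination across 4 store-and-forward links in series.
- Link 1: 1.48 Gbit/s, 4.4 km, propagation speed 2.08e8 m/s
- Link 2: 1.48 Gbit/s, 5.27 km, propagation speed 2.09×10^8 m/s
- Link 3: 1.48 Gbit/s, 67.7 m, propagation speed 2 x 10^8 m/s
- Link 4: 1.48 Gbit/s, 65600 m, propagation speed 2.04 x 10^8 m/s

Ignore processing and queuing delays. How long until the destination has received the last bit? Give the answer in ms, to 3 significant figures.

L = 8300 bits.
Transmission delay per hop = L/R = 8300/1480000000 = 0.00560811 ms; 4 hops → 0.0224324 ms.
Propagation delays (d/s per hop): 0.0211538, 0.0252153, 0.0003385, 0.321569 ms; sum = 0.368276 ms.
End-to-end = 0.391 ms.

0.391 ms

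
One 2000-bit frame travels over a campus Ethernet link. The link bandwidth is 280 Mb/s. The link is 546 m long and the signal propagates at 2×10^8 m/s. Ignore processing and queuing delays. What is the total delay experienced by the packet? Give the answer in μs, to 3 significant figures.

Transmission delay = L/R = 2000 / 280000000 = 7.14286 μs.
Propagation delay = d/s = 546 m / 200000000 m/s = 2.73 μs.
Total = 9.87 μs.

9.87 μs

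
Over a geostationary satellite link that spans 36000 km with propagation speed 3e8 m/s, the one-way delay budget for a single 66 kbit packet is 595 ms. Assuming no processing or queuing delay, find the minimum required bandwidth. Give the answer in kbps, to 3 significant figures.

Propagation delay = 36000000 / 300000000 = 120 ms.
Transmission budget = 595 − 120 = 475 ms.
R ≥ L / t_tx = 66000 bits / 0.475 s = 139 kbps.

139 kbps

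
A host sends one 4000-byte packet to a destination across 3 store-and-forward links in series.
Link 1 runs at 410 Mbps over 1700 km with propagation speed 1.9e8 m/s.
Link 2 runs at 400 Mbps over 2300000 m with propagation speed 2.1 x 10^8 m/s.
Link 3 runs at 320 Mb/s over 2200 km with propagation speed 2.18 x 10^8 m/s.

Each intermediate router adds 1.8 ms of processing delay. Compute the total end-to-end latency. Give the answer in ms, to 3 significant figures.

L = 4000 × 8 = 32000 bits.
Transmission delays (L/R per hop): 0.0780488, 0.08, 0.1 ms; sum = 0.258049 ms.
Propagation delays (d/s per hop): 8.94737, 10.9524, 10.0917 ms; sum = 29.9915 ms.
Processing at 2 router(s): 2 × 1.8 ms = 3.6 ms.
End-to-end = 33.8 ms.

33.8 ms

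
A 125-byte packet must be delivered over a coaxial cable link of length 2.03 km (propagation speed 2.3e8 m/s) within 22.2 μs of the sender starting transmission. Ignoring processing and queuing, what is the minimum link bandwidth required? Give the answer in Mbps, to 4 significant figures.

74.77 Mbps

L = 1000 bits.
Propagation delay = 2030 / 2.3e+08 = 8.82609 μs.
Transmission budget = 22.2 − 8.82609 = 13.3739 μs.
R ≥ L / t_tx = 1000 bits / 1.33739e-05 s = 74.77 Mbps.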